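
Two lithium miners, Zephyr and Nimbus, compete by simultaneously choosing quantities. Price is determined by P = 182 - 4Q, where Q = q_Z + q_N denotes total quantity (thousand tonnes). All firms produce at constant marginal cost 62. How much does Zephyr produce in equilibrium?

10

Each firm earns π_i = (182 - 4Q)q_i - 62q_i.
Setting ∂π_i/∂q_i = 0 with rivals' quantities fixed: 120 - 8q_i - 4q_j = 0.
By symmetry each firm produces the same amount; substituting q_j = q_i yields q_i = 120/12 = 10.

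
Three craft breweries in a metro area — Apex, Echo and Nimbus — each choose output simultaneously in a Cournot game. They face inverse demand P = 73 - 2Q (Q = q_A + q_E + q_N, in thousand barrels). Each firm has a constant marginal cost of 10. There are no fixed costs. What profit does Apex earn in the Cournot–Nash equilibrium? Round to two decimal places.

124.03

A representative firm's profit is π_i = q_i(73 - 2Q) - 10q_i.
First-order condition (treating rivals' output as given): 63 - 4q_i - 2·Σ_{j≠i} q_j = 0.
By symmetry each firm produces the same amount; substituting Σ_{j≠i} q_j = 2q_i yields q_i = 63/8.
Price P = 73 - 2·(189/8) = 103/4.
Apex's profit: (103/4 - 10)·(63/8) = 124.0313.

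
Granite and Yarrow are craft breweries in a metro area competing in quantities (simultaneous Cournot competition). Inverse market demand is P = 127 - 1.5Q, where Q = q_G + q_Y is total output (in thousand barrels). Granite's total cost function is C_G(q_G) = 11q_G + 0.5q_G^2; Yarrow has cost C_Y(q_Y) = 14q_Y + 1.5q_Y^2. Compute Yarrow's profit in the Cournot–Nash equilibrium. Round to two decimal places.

Granite's profit: π_G = (127 - 1.5Q)q_G - (11q_G + (1/2)q_G²). Setting ∂π_G/∂q_G = 0: 116 - 4q_G - (3/2)(q_Y) = 0.
Yarrow's profit: π_Y = (127 - 1.5Q)q_Y - (14q_Y + (3/2)q_Y²). Setting ∂π_Y/∂q_Y = 0: 113 - 6q_Y - (3/2)(q_G) = 0.
Rearranging gives the reaction functions q_G = (116 - (3/2)q_Y)/4 and q_Y = (113 - (3/2)q_G)/6.
Solving the pair: q_G = 702/29, q_Y = 1112/87.
Price P = 127 - (3/2)·36.9885 = 71.5172.
Yarrow's profit: 71.5172·(1112/87) - 14·(1112/87) - (3/2)(1112/87)² = 490.1086.

490.11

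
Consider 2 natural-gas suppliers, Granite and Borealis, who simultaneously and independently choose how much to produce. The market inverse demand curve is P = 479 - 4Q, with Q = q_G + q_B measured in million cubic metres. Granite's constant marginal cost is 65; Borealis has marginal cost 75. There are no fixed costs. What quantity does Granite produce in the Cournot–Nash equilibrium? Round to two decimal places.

35.33

Granite's profit: π_G = (479 - 4Q)q_G - (65q_G). Setting ∂π_G/∂q_G = 0: 414 - 8q_G - 4(q_B) = 0.
Borealis's first-order condition: 404 - 8q_B - 4(q_G) = 0.
So q_G = (414 - 4q_B)/8 and q_B = (404 - 4q_G)/8.
Solving the pair: q_G = 106/3, q_B = 197/6.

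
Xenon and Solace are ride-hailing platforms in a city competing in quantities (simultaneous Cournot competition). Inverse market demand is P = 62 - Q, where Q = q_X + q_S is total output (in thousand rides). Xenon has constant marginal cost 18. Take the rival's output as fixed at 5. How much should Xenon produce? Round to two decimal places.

With the rival's output fixed at 5, Xenon's profit is π_X = (62 - 5 - q_X)q_X - (18q_X) = (57 - q_X)q_X - (18q_X).
∂π_X/∂q_X = 39 - 2q_X = 0, so q_X = 39/2.

19.50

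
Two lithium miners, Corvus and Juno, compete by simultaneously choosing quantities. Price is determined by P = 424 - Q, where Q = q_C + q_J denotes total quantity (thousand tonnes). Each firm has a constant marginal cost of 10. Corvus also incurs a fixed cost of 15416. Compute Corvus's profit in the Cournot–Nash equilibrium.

3628

Each firm earns π_i = (424 - Q)q_i - 10q_i.
First-order condition (treating rivals' output as given): 414 - 2q_i - q_j = 0.
With identical firms every q_j equals q_i, so q_j = q_i and 414 = 3q_i, giving q_i = 138.
Price P = 424 - 276 = 148.
Corvus's profit: (148 - 10)·138 - 15416 = 3628.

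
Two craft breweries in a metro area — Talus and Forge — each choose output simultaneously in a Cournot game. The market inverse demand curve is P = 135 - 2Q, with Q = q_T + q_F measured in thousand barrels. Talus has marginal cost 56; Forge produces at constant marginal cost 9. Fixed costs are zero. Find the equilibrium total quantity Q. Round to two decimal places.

Talus's profit: π_T = (135 - 2Q)q_T - (56q_T). Setting ∂π_T/∂q_T = 0: 79 - 4q_T - 2(q_F) = 0.
Forge's first-order condition: 126 - 4q_F - 2(q_T) = 0.
Best responses: q_T = (79 - 2q_F)/4, q_F = (126 - 2q_T)/4.
Substituting one into the other gives q_T = 16/3 and q_F = 173/6.
Total output Q = 16/3 + 173/6 = 205/6.

34.17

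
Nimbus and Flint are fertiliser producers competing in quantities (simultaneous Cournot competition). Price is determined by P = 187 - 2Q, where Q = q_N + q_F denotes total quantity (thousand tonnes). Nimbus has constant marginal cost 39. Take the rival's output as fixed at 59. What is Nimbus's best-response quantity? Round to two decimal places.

7.50

With the rival's output fixed at 59, Nimbus's profit is π_N = (187 - 2·59 - 2q_N)q_N - (39q_N) = (69 - 2q_N)q_N - (39q_N).
∂π_N/∂q_N = 30 - 4q_N = 0, so q_N = 15/2.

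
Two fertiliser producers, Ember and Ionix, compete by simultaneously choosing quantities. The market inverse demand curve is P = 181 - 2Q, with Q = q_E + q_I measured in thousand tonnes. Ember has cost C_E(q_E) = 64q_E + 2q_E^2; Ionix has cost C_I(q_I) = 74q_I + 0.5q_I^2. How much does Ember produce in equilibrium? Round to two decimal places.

10.31

Ember's profit: π_E = (181 - 2Q)q_E - (64q_E + 2q_E²). Setting ∂π_E/∂q_E = 0: 117 - 8q_E - 2(q_I) = 0.
Ionix's profit: π_I = (181 - 2Q)q_I - (74q_I + (1/2)q_I²). Setting ∂π_I/∂q_I = 0: 107 - 5q_I - 2(q_E) = 0.
So q_E = (117 - 2q_I)/8 and q_I = (107 - 2q_E)/5.
Substituting one into the other gives q_E = 371/36 and q_I = 311/18.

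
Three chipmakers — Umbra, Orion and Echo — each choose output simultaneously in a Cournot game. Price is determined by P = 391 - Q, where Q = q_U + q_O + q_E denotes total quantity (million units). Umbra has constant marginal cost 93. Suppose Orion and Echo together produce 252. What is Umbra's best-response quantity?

23

With rivals' combined output fixed at 252, Umbra's profit is π_U = (391 - 252 - q_U)q_U - (93q_U) = (139 - q_U)q_U - (93q_U).
∂π_U/∂q_U = 46 - 2q_U = 0, so q_U = 23.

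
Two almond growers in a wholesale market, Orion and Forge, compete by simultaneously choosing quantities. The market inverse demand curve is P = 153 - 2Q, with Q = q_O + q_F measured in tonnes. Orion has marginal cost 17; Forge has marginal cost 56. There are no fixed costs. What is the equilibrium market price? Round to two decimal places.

Orion's profit: π_O = (153 - 2Q)q_O - (17q_O). Setting ∂π_O/∂q_O = 0: 136 - 4q_O - 2(q_F) = 0.
Forge's profit: π_F = (153 - 2Q)q_F - (56q_F). Setting ∂π_F/∂q_F = 0: 97 - 4q_F - 2(q_O) = 0.
So q_O = (136 - 2q_F)/4 and q_F = (97 - 2q_O)/4.
Substituting one into the other gives q_O = 175/6 and q_F = 29/3.
Total output Q = 233/6, so price P = 153 - 2·(233/6) = 226/3.

75.33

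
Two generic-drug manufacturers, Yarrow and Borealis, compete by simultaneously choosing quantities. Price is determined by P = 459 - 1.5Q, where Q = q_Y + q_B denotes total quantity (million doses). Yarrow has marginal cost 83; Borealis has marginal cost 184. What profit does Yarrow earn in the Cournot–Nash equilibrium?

16854

Yarrow's profit: π_Y = (459 - 1.5Q)q_Y - (83q_Y). Setting ∂π_Y/∂q_Y = 0: 376 - 3q_Y - (3/2)(q_B) = 0.
Borealis's profit: π_B = (459 - 1.5Q)q_B - (184q_B). Setting ∂π_B/∂q_B = 0: 275 - 3q_B - (3/2)(q_Y) = 0.
Best responses: q_Y = (376 - (3/2)q_B)/3, q_B = (275 - (3/2)q_Y)/3.
Substituting one into the other gives q_Y = 106 and q_B = 116/3.
Price P = 459 - (3/2)·(434/3) = 242.
Yarrow's profit: (242 - 83)·106 = 16854.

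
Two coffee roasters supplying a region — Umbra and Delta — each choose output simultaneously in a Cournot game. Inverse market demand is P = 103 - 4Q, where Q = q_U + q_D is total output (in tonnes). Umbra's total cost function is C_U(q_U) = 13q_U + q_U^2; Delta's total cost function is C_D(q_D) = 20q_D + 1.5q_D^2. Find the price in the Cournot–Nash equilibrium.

Umbra's profit: π_U = (103 - 4Q)q_U - (13q_U + q_U²). Setting ∂π_U/∂q_U = 0: 90 - 10q_U - 4(q_D) = 0.
Delta's profit: π_D = (103 - 4Q)q_D - (20q_D + (3/2)q_D²). Setting ∂π_D/∂q_D = 0: 83 - 11q_D - 4(q_U) = 0.
So q_U = (90 - 4q_D)/10 and q_D = (83 - 4q_U)/11.
Substituting one into the other gives q_U = 7 and q_D = 5.
Total output Q = 12, so price P = 103 - 4·12 = 55.

55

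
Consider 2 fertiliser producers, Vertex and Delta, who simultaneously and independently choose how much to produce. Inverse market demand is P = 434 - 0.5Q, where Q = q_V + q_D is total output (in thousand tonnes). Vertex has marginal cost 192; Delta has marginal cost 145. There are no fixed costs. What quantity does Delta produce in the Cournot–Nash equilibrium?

224

Vertex's profit: π_V = (434 - 0.5Q)q_V - (192q_V). Setting ∂π_V/∂q_V = 0: 242 - q_V - (1/2)(q_D) = 0.
Delta's first-order condition: 289 - q_D - (1/2)(q_V) = 0.
Rearranging gives the reaction functions q_V = (242 - (1/2)q_D) and q_D = (289 - (1/2)q_V).
Solving the pair: q_V = 130, q_D = 224.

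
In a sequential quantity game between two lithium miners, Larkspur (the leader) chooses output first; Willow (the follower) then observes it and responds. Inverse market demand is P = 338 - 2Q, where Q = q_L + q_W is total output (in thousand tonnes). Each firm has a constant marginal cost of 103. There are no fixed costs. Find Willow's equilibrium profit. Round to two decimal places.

The follower Willow best-responds to any q_L: π_W = (338 - 2Q)q_W - 103q_W.
Follower FOC: 235 - 2q_L - 4q_W = 0, so q_W(q_L) = (235 - 2q_L)/4.
The leader anticipates this reaction. Substituting into P = 338 - 2Q gives P = 441/2 - q_L, so π_L = (441/2 - q_L)q_L - 103q_L.
Leader FOC: 235/2 - 2q_L = 0, so q_L = 235/4.
Then q_W = (235 - 2·(235/4))/4 = 235/8.
Price P = 338 - 2·(705/8) = 647/4.
Willow's profit: (647/4 - 103)·(235/8) = 1725.7813.

1725.78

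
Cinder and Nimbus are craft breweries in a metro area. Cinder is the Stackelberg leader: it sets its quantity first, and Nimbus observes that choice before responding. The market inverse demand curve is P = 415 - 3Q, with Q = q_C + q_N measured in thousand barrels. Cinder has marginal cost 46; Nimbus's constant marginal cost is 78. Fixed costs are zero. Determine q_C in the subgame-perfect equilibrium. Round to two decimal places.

66.83

Solve by backward induction. Given q_C, the follower Nimbus maximises π_N = (415 - 3q_C - 3q_N)q_N - 78q_N.
Follower FOC: 337 - 3q_C - 6q_N = 0, so q_N(q_C) = (337 - 3q_C)/6.
Cinder substitutes q_N(q_C) into its own profit: π_C = q_C(415 - 3q_C - (337 - 3q_C)/2) - 46q_C = (493/2 - (3/2)q_C)q_C - 46q_C.
The leader's first-order condition 401/2 - 3q_C = 0 yields q_C = 401/6.
Then q_N = (337 - 3·(401/6))/6 = 91/4.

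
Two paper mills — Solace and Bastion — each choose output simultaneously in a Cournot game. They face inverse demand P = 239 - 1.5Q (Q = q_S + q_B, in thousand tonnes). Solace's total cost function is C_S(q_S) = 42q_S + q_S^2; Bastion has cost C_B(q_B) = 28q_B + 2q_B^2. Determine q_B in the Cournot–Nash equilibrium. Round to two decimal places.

23.19

Solace's profit: π_S = (239 - 1.5Q)q_S - (42q_S + q_S²). Setting ∂π_S/∂q_S = 0: 197 - 5q_S - (3/2)(q_B) = 0.
Bastion's first-order condition: 211 - 7q_B - (3/2)(q_S) = 0.
Rearranging gives the reaction functions q_S = (197 - (3/2)q_B)/5 and q_B = (211 - (3/2)q_S)/7.
Substituting one into the other gives q_S = 32.4427 and q_B = 23.1908.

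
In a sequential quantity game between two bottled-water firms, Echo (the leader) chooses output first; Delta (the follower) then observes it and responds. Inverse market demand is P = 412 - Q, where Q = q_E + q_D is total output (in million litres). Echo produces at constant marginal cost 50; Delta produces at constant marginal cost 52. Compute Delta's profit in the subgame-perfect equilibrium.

7921

Solve by backward induction. Given q_E, the follower Delta maximises π_D = (412 - q_E - q_D)q_D - 52q_D.
Setting the follower's marginal profit to zero, 360 - q_E - 2q_D = 0, i.e. q_D = (360 - q_E)/2.
Echo substitutes q_D(q_E) into its own profit: π_E = q_E(412 - q_E - (360 - q_E)/2) - 50q_E = (232 - (1/2)q_E)q_E - 50q_E.
Leader FOC: 182 - q_E = 0, so q_E = 182.
Then q_D = (360 - 182)/2 = 89.
Price P = 412 - 271 = 141.
Delta's profit: (141 - 52)·89 = 7921.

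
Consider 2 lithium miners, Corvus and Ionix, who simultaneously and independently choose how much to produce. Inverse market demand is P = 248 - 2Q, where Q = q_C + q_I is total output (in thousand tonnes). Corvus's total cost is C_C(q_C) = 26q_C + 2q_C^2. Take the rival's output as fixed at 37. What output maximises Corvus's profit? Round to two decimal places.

With the rival's output fixed at 37, Corvus's profit is π_C = (248 - 2·37 - 2q_C)q_C - (26q_C + 2q_C²) = (174 - 2q_C)q_C - (26q_C + 2q_C²).
∂π_C/∂q_C = 148 - 8q_C = 0, so q_C = 37/2.

18.50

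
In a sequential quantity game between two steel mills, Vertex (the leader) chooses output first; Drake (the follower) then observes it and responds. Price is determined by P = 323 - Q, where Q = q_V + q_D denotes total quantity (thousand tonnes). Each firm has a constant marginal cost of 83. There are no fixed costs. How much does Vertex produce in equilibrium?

The follower Drake best-responds to any q_V: π_D = (323 - Q)q_D - 83q_D.
∂π_D/∂q_D = 240 - q_V - 2q_D = 0 gives the reaction function q_D = (240 - q_V)/2.
Vertex substitutes q_D(q_V) into its own profit: π_V = q_V(323 - q_V - (240 - q_V)/2) - 83q_V = (203 - (1/2)q_V)q_V - 83q_V.
Leader FOC: 120 - q_V = 0, so q_V = 120.
Then q_D = (240 - 120)/2 = 60.

120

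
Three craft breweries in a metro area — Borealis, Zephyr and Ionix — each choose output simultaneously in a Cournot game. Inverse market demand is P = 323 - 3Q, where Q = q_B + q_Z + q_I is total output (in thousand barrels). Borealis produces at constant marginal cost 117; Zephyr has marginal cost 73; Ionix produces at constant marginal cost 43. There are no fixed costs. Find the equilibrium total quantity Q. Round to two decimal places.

61.33

Borealis's profit: π_B = (323 - 3Q)q_B - (117q_B). Setting ∂π_B/∂q_B = 0: 206 - 6q_B - 3(q_Z + q_I) = 0.
Zephyr's first-order condition: 250 - 6q_Z - 3(q_B + q_I) = 0.
Ionix's profit: π_I = (323 - 3Q)q_I - (43q_I). Setting ∂π_I/∂q_I = 0: 280 - 6q_I - 3(q_B + q_Z) = 0.
Summing all 3 equations gives 736 − 12Q = 0, hence Q = 184/3.
Back-substituting: q_B = (206 − 184)/3 = 22/3, q_Z = (250 − 184)/3 = 22, q_I = (280 − 184)/3 = 32.
Total output Q = 22/3 + 22 + 32 = 184/3.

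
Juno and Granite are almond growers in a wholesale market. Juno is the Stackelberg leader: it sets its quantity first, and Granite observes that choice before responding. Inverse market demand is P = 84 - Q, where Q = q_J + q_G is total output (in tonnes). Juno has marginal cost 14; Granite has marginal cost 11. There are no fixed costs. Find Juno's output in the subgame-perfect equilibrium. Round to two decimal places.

33.50

Solve by backward induction. Given q_J, the follower Granite maximises π_G = (84 - q_J - q_G)q_G - 11q_G.
Setting the follower's marginal profit to zero, 73 - q_J - 2q_G = 0, i.e. q_G = (73 - q_J)/2.
Juno substitutes q_G(q_J) into its own profit: π_J = q_J(84 - q_J - (73 - q_J)/2) - 14q_J = (95/2 - (1/2)q_J)q_J - 14q_J.
Maximising: ∂π_J/∂q_J = 67/2 - q_J = 0, giving q_J = 67/2.
Then q_G = (73 - 67/2)/2 = 79/4.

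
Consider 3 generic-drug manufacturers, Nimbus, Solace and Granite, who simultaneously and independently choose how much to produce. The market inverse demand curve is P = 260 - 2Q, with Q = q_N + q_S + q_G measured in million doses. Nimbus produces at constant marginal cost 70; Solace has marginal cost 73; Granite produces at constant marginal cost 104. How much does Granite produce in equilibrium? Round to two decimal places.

11.38

Nimbus's profit: π_N = (260 - 2Q)q_N - (70q_N). Setting ∂π_N/∂q_N = 0: 190 - 4q_N - 2(q_S + q_G) = 0.
Solace's first-order condition: 187 - 4q_S - 2(q_N + q_G) = 0.
Granite's profit: π_G = (260 - 2Q)q_G - (104q_G). Setting ∂π_G/∂q_G = 0: 156 - 4q_G - 2(q_N + q_S) = 0.
Adding the 3 first-order conditions: 533 − 8Q = 0, so Q = 533/8.
Back-substituting: q_N = (190 − 533/4)/2 = 227/8, q_S = (187 − 533/4)/2 = 215/8, q_G = (156 − 533/4)/2 = 91/8.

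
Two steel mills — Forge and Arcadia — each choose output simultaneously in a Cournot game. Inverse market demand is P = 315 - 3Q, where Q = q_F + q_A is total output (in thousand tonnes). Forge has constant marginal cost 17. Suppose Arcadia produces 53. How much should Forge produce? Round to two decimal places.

With the rival's output fixed at 53, Forge's profit is π_F = (315 - 3·53 - 3q_F)q_F - (17q_F) = (156 - 3q_F)q_F - (17q_F).
∂π_F/∂q_F = 139 - 6q_F = 0, so q_F = 139/6.

23.17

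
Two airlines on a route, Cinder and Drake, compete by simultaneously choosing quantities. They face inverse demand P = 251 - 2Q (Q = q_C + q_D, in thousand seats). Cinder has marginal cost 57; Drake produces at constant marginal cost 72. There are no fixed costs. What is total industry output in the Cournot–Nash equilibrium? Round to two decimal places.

Cinder's profit: π_C = (251 - 2Q)q_C - (57q_C). Setting ∂π_C/∂q_C = 0: 194 - 4q_C - 2(q_D) = 0.
Drake's first-order condition: 179 - 4q_D - 2(q_C) = 0.
Best responses: q_C = (194 - 2q_D)/4, q_D = (179 - 2q_C)/4.
Substituting one into the other gives q_C = 209/6 and q_D = 82/3.
Total output Q = 209/6 + 82/3 = 373/6.

62.17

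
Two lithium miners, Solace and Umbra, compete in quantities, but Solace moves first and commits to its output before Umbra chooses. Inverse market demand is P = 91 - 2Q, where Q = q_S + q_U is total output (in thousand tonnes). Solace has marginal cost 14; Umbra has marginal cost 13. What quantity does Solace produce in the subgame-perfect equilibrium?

Solve by backward induction. Given q_S, the follower Umbra maximises π_U = (91 - 2q_S - 2q_U)q_U - 13q_U.
Setting the follower's marginal profit to zero, 78 - 2q_S - 4q_U = 0, i.e. q_U = (78 - 2q_S)/4.
Solace substitutes q_U(q_S) into its own profit: π_S = q_S(91 - 2q_S - (78 - 2q_S)/2) - 14q_S = (52 - q_S)q_S - 14q_S.
The leader's first-order condition 38 - 2q_S = 0 yields q_S = 19.
Then q_U = (78 - 2·19)/4 = 10.

19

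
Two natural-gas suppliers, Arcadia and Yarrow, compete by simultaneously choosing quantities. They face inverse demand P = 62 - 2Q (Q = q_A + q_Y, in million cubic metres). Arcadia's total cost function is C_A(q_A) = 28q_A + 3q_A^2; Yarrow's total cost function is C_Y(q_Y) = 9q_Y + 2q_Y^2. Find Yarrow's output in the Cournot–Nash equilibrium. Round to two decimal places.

Arcadia's profit: π_A = (62 - 2Q)q_A - (28q_A + 3q_A²). Setting ∂π_A/∂q_A = 0: 34 - 10q_A - 2(q_Y) = 0.
Yarrow's first-order condition: 53 - 8q_Y - 2(q_A) = 0.
Rearranging gives the reaction functions q_A = (34 - 2q_Y)/10 and q_Y = (53 - 2q_A)/8.
Solving the pair: q_A = 83/38, q_Y = 231/38.

6.08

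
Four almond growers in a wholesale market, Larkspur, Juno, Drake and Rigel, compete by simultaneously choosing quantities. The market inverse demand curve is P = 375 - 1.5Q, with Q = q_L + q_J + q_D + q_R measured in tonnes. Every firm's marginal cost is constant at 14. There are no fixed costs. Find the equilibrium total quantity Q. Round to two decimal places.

192.53

A representative firm's profit is π_i = q_i(375 - 1.5Q) - 14q_i.
First-order condition (treating rivals' output as given): 361 - 3q_i - (3/2)·Σ_{j≠i} q_j = 0.
With identical firms every q_j equals q_i, so Σ_{j≠i} q_j = 3q_i and 361 = (15/2)q_i, giving q_i = 722/15.
Total output Q = 722/15 + 722/15 + 722/15 + 722/15 = 192.5333.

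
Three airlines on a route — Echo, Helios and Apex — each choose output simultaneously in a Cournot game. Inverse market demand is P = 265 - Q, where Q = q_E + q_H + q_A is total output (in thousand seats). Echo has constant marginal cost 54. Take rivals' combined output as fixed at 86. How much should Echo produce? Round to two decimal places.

With rivals' combined output fixed at 86, Echo's profit is π_E = (265 - 86 - q_E)q_E - (54q_E) = (179 - q_E)q_E - (54q_E).
∂π_E/∂q_E = 125 - 2q_E = 0, so q_E = 125/2.

62.50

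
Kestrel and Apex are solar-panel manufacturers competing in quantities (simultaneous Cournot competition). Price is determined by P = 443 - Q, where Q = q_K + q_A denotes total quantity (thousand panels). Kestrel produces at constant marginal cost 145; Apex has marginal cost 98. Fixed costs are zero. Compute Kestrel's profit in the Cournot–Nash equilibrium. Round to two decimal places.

Kestrel's profit: π_K = (443 - Q)q_K - (145q_K). Setting ∂π_K/∂q_K = 0: 298 - 2q_K - (q_A) = 0.
Apex's first-order condition: 345 - 2q_A - (q_K) = 0.
So q_K = (298 - q_A)/2 and q_A = (345 - q_K)/2.
Solving the pair: q_K = 251/3, q_A = 392/3.
Price P = 443 - 643/3 = 686/3.
Kestrel's profit: (686/3 - 145)·(251/3) = 7000.1111.

7000.11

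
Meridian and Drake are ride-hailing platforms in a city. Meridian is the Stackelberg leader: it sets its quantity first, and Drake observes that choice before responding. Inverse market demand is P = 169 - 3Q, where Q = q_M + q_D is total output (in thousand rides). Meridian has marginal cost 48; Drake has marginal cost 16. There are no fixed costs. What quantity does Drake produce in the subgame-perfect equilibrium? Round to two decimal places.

18.08

Solve by backward induction. Given q_M, the follower Drake maximises π_D = (169 - 3q_M - 3q_D)q_D - 16q_D.
Follower FOC: 153 - 3q_M - 6q_D = 0, so q_D(q_M) = (153 - 3q_M)/6.
The leader anticipates this reaction. Substituting into P = 169 - 3Q gives P = 185/2 - (3/2)q_M, so π_M = (185/2 - (3/2)q_M)q_M - 48q_M.
Leader FOC: 89/2 - 3q_M = 0, so q_M = 89/6.
Then q_D = (153 - 3·(89/6))/6 = 217/12.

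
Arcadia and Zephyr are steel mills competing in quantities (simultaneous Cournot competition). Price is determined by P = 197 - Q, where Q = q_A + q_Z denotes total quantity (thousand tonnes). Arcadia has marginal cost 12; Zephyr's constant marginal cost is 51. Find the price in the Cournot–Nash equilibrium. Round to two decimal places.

86.67

Arcadia's profit: π_A = (197 - Q)q_A - (12q_A). Setting ∂π_A/∂q_A = 0: 185 - 2q_A - (q_Z) = 0.
Zephyr's first-order condition: 146 - 2q_Z - (q_A) = 0.
So q_A = (185 - q_Z)/2 and q_Z = (146 - q_A)/2.
Solving the pair: q_A = 224/3, q_Z = 107/3.
Total output Q = 331/3, so price P = 197 - 331/3 = 260/3.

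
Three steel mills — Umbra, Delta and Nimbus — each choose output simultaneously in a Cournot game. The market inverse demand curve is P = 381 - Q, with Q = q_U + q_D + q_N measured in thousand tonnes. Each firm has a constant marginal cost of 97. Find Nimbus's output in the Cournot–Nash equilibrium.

71

Each firm earns π_i = (381 - Q)q_i - 97q_i.
Setting ∂π_i/∂q_i = 0 with rivals' quantities fixed: 284 - 2q_i - Σ_{j≠i} q_j = 0.
With identical firms every q_j equals q_i, so Σ_{j≠i} q_j = 2q_i and 284 = 4q_i, giving q_i = 71.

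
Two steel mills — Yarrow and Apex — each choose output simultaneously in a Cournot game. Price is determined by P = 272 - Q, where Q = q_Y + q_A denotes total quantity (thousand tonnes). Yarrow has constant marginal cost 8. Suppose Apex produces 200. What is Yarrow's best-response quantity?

32

With the rival's output fixed at 200, Yarrow's profit is π_Y = (272 - 200 - q_Y)q_Y - (8q_Y) = (72 - q_Y)q_Y - (8q_Y).
∂π_Y/∂q_Y = 64 - 2q_Y = 0, so q_Y = 32.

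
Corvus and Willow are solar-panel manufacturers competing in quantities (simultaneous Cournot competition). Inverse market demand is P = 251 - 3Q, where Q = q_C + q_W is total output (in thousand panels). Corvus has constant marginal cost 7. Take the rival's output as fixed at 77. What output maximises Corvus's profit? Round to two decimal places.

2.17

With the rival's output fixed at 77, Corvus's profit is π_C = (251 - 3·77 - 3q_C)q_C - (7q_C) = (20 - 3q_C)q_C - (7q_C).
∂π_C/∂q_C = 13 - 6q_C = 0, so q_C = 13/6.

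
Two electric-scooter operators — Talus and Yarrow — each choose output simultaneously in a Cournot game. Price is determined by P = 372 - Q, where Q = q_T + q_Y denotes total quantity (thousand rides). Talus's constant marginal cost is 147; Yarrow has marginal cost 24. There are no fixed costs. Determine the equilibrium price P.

181

Talus's profit: π_T = (372 - Q)q_T - (147q_T). Setting ∂π_T/∂q_T = 0: 225 - 2q_T - (q_Y) = 0.
Yarrow's first-order condition: 348 - 2q_Y - (q_T) = 0.
Rearranging gives the reaction functions q_T = (225 - q_Y)/2 and q_Y = (348 - q_T)/2.
Solving the pair: q_T = 34, q_Y = 157.
Total output Q = 191, so price P = 372 - 191 = 181.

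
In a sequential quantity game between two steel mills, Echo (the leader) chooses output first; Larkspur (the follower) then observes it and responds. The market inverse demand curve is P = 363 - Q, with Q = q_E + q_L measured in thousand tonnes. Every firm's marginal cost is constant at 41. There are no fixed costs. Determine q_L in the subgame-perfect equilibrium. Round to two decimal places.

The follower Larkspur best-responds to any q_E: π_L = (363 - Q)q_L - 41q_L.
∂π_L/∂q_L = 322 - q_E - 2q_L = 0 gives the reaction function q_L = (322 - q_E)/2.
The leader anticipates this reaction. Substituting into P = 363 - Q gives P = 202 - (1/2)q_E, so π_E = (202 - (1/2)q_E)q_E - 41q_E.
Maximising: ∂π_E/∂q_E = 161 - q_E = 0, giving q_E = 161.
Then q_L = (322 - 161)/2 = 161/2.

80.50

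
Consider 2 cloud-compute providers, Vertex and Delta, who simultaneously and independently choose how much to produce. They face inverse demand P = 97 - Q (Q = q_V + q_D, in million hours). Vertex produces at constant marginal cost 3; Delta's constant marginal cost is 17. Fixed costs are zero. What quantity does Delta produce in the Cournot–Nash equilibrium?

Vertex's profit: π_V = (97 - Q)q_V - (3q_V). Setting ∂π_V/∂q_V = 0: 94 - 2q_V - (q_D) = 0.
Delta's first-order condition: 80 - 2q_D - (q_V) = 0.
So q_V = (94 - q_D)/2 and q_D = (80 - q_V)/2.
Solving the pair: q_V = 36, q_D = 22.

22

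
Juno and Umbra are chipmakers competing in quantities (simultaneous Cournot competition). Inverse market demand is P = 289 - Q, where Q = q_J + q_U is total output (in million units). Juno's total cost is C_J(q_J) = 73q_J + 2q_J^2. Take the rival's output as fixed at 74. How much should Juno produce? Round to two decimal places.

23.67

With the rival's output fixed at 74, Juno's profit is π_J = (289 - 74 - q_J)q_J - (73q_J + 2q_J²) = (215 - q_J)q_J - (73q_J + 2q_J²).
∂π_J/∂q_J = 142 - 6q_J = 0, so q_J = 71/3.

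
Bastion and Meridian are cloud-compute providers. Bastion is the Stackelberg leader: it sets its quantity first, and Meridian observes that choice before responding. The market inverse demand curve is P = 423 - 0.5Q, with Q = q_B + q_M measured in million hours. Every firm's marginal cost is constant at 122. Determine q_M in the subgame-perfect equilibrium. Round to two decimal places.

Solve by backward induction. Given q_B, the follower Meridian maximises π_M = (423 - (1/2)q_B - (1/2)q_M)q_M - 122q_M.
Follower FOC: 301 - (1/2)q_B - q_M = 0, so q_M(q_B) = (301 - (1/2)q_B).
Bastion substitutes q_M(q_B) into its own profit: π_B = q_B(423 - (1/2)q_B - (301 - (1/2)q_B)/2) - 122q_B = (545/2 - (1/4)q_B)q_B - 122q_B.
Leader FOC: 301/2 - (1/2)q_B = 0, so q_B = 301.
Then q_M = (301 - (1/2)·301) = 301/2.

150.50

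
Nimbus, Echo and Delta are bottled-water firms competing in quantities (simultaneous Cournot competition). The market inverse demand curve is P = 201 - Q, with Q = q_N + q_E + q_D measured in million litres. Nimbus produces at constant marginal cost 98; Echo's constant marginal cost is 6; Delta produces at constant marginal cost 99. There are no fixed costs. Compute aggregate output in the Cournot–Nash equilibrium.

100

Nimbus's profit: π_N = (201 - Q)q_N - (98q_N). Setting ∂π_N/∂q_N = 0: 103 - 2q_N - (q_E + q_D) = 0.
Echo's first-order condition: 195 - 2q_E - (q_N + q_D) = 0.
Delta's profit: π_D = (201 - Q)q_D - (99q_D). Setting ∂π_D/∂q_D = 0: 102 - 2q_D - (q_N + q_E) = 0.
Adding the 3 first-order conditions: 400 − 4Q = 0, so Q = 100.
Back-substituting: q_N = (103 − 100) = 3, q_E = (195 − 100) = 95, q_D = (102 − 100) = 2.
Total output Q = 3 + 95 + 2 = 100.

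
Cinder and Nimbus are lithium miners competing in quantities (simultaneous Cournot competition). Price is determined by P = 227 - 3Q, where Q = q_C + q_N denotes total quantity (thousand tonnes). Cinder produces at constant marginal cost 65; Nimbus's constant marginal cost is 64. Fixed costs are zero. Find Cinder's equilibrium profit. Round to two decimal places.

960.04

Cinder's profit: π_C = (227 - 3Q)q_C - (65q_C). Setting ∂π_C/∂q_C = 0: 162 - 6q_C - 3(q_N) = 0.
Nimbus's first-order condition: 163 - 6q_N - 3(q_C) = 0.
So q_C = (162 - 3q_N)/6 and q_N = (163 - 3q_C)/6.
Substituting one into the other gives q_C = 161/9 and q_N = 164/9.
Price P = 227 - 3·(325/9) = 356/3.
Cinder's profit: (356/3 - 65)·(161/9) = 960.0370.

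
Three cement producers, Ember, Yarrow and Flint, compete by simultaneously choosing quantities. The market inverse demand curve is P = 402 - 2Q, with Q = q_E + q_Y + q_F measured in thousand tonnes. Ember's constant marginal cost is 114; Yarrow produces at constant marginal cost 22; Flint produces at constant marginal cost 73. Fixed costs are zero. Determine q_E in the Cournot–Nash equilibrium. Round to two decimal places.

Ember's profit: π_E = (402 - 2Q)q_E - (114q_E). Setting ∂π_E/∂q_E = 0: 288 - 4q_E - 2(q_Y + q_F) = 0.
Yarrow's profit: π_Y = (402 - 2Q)q_Y - (22q_Y). Setting ∂π_Y/∂q_Y = 0: 380 - 4q_Y - 2(q_E + q_F) = 0.
Flint's profit: π_F = (402 - 2Q)q_F - (73q_F). Setting ∂π_F/∂q_F = 0: 329 - 4q_F - 2(q_E + q_Y) = 0.
Adding the 3 first-order conditions: 997 − 8Q = 0, so Q = 997/8.
Back-substituting: q_E = (288 − 997/4)/2 = 155/8, q_Y = (380 − 997/4)/2 = 523/8, q_F = (329 − 997/4)/2 = 319/8.

19.38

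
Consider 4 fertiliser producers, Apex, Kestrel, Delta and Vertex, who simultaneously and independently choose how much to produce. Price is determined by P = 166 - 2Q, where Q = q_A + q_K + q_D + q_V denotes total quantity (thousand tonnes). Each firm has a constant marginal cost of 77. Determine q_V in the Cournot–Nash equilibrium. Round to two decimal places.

Each firm earns π_i = (166 - 2Q)q_i - 77q_i.
Setting ∂π_i/∂q_i = 0 with rivals' quantities fixed: 89 - 4q_i - 2·Σ_{j≠i} q_j = 0.
With identical firms every q_j equals q_i, so Σ_{j≠i} q_j = 3q_i and 89 = 10q_i, giving q_i = 89/10.

8.90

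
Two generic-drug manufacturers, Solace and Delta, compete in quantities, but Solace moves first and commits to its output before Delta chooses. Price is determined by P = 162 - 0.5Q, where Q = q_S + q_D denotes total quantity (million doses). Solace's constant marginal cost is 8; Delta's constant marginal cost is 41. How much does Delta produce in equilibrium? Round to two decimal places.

The follower Delta best-responds to any q_S: π_D = (162 - 0.5Q)q_D - 41q_D.
∂π_D/∂q_D = 121 - (1/2)q_S - q_D = 0 gives the reaction function q_D = (121 - (1/2)q_S).
The leader anticipates this reaction. Substituting into P = 162 - 0.5Q gives P = 203/2 - (1/4)q_S, so π_S = (203/2 - (1/4)q_S)q_S - 8q_S.
Maximising: ∂π_S/∂q_S = 187/2 - (1/2)q_S = 0, giving q_S = 187.
Then q_D = (121 - (1/2)·187) = 55/2.

27.50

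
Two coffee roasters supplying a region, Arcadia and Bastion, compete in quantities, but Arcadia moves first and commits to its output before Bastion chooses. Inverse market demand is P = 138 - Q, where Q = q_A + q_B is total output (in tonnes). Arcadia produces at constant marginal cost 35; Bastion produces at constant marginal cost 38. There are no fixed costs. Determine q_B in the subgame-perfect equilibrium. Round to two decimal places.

The follower Bastion best-responds to any q_A: π_B = (138 - Q)q_B - 38q_B.
Follower FOC: 100 - q_A - 2q_B = 0, so q_B(q_A) = (100 - q_A)/2.
Arcadia substitutes q_B(q_A) into its own profit: π_A = q_A(138 - q_A - (100 - q_A)/2) - 35q_A = (88 - (1/2)q_A)q_A - 35q_A.
The leader's first-order condition 53 - q_A = 0 yields q_A = 53.
Then q_B = (100 - 53)/2 = 47/2.

23.50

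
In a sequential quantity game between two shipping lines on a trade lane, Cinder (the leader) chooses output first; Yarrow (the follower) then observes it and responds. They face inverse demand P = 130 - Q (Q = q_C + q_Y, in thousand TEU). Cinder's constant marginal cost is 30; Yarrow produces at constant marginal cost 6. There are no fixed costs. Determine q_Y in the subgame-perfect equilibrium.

43

The follower Yarrow best-responds to any q_C: π_Y = (130 - Q)q_Y - 6q_Y.
Follower FOC: 124 - q_C - 2q_Y = 0, so q_Y(q_C) = (124 - q_C)/2.
Cinder substitutes q_Y(q_C) into its own profit: π_C = q_C(130 - q_C - (124 - q_C)/2) - 30q_C = (68 - (1/2)q_C)q_C - 30q_C.
Maximising: ∂π_C/∂q_C = 38 - q_C = 0, giving q_C = 38.
Then q_Y = (124 - 38)/2 = 43.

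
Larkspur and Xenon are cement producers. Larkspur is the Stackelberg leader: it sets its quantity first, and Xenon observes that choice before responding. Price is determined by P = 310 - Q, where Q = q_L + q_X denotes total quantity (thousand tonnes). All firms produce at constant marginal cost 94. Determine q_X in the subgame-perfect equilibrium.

The follower Xenon best-responds to any q_L: π_X = (310 - Q)q_X - 94q_X.
Setting the follower's marginal profit to zero, 216 - q_L - 2q_X = 0, i.e. q_X = (216 - q_L)/2.
Larkspur substitutes q_X(q_L) into its own profit: π_L = q_L(310 - q_L - (216 - q_L)/2) - 94q_L = (202 - (1/2)q_L)q_L - 94q_L.
Leader FOC: 108 - q_L = 0, so q_L = 108.
Then q_X = (216 - 108)/2 = 54.

54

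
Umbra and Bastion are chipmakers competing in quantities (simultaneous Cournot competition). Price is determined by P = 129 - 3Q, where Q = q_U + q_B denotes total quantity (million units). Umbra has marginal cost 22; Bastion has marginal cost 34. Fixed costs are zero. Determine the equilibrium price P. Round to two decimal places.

61.67

Umbra's profit: π_U = (129 - 3Q)q_U - (22q_U). Setting ∂π_U/∂q_U = 0: 107 - 6q_U - 3(q_B) = 0.
Bastion's first-order condition: 95 - 6q_B - 3(q_U) = 0.
So q_U = (107 - 3q_B)/6 and q_B = (95 - 3q_U)/6.
Substituting one into the other gives q_U = 119/9 and q_B = 83/9.
Total output Q = 202/9, so price P = 129 - 3·(202/9) = 185/3.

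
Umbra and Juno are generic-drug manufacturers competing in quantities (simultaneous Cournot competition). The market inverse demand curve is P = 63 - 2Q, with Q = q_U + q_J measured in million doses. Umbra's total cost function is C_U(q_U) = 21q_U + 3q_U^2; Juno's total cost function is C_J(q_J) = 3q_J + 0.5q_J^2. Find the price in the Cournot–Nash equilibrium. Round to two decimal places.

Umbra's profit: π_U = (63 - 2Q)q_U - (21q_U + 3q_U²). Setting ∂π_U/∂q_U = 0: 42 - 10q_U - 2(q_J) = 0.
Juno's profit: π_J = (63 - 2Q)q_J - (3q_J + (1/2)q_J²). Setting ∂π_J/∂q_J = 0: 60 - 5q_J - 2(q_U) = 0.
Rearranging gives the reaction functions q_U = (42 - 2q_J)/10 and q_J = (60 - 2q_U)/5.
Substituting one into the other gives q_U = 45/23 and q_J = 258/23.
Total output Q = 303/23, so price P = 63 - 2·(303/23) = 843/23.

36.65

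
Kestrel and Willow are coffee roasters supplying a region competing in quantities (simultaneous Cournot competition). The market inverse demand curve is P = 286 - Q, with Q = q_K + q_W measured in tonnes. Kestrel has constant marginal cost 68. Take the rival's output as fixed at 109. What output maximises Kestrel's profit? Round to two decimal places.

With the rival's output fixed at 109, Kestrel's profit is π_K = (286 - 109 - q_K)q_K - (68q_K) = (177 - q_K)q_K - (68q_K).
∂π_K/∂q_K = 109 - 2q_K = 0, so q_K = 109/2.

54.50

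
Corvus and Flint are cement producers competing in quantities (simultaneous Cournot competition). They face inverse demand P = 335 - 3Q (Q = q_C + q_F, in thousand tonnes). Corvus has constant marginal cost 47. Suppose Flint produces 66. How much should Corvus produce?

With the rival's output fixed at 66, Corvus's profit is π_C = (335 - 3·66 - 3q_C)q_C - (47q_C) = (137 - 3q_C)q_C - (47q_C).
∂π_C/∂q_C = 90 - 6q_C = 0, so q_C = 15.

15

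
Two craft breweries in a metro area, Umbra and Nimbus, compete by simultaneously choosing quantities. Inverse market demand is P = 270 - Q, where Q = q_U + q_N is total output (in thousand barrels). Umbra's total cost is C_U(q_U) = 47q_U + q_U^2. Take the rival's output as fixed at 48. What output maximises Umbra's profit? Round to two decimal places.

43.75

With the rival's output fixed at 48, Umbra's profit is π_U = (270 - 48 - q_U)q_U - (47q_U + q_U²) = (222 - q_U)q_U - (47q_U + q_U²).
∂π_U/∂q_U = 175 - 4q_U = 0, so q_U = 175/4.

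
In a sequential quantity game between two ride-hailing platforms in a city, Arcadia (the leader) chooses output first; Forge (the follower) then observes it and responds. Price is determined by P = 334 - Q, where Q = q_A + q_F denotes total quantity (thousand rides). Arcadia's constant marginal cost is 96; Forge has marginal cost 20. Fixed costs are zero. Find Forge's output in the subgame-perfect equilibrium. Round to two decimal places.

Solve by backward induction. Given q_A, the follower Forge maximises π_F = (334 - q_A - q_F)q_F - 20q_F.
Setting the follower's marginal profit to zero, 314 - q_A - 2q_F = 0, i.e. q_F = (314 - q_A)/2.
Arcadia substitutes q_F(q_A) into its own profit: π_A = q_A(334 - q_A - (314 - q_A)/2) - 96q_A = (177 - (1/2)q_A)q_A - 96q_A.
Maximising: ∂π_A/∂q_A = 81 - q_A = 0, giving q_A = 81.
Then q_F = (314 - 81)/2 = 233/2.

116.50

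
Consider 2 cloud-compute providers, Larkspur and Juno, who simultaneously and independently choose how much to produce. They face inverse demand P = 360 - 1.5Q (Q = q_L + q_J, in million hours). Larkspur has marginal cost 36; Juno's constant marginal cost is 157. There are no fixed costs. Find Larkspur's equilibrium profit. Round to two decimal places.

Larkspur's profit: π_L = (360 - 1.5Q)q_L - (36q_L). Setting ∂π_L/∂q_L = 0: 324 - 3q_L - (3/2)(q_J) = 0.
Juno's profit: π_J = (360 - 1.5Q)q_J - (157q_J). Setting ∂π_J/∂q_J = 0: 203 - 3q_J - (3/2)(q_L) = 0.
Rearranging gives the reaction functions q_L = (324 - (3/2)q_J)/3 and q_J = (203 - (3/2)q_L)/3.
Solving the pair: q_L = 890/9, q_J = 164/9.
Price P = 360 - (3/2)·(1054/9) = 553/3.
Larkspur's profit: (553/3 - 36)·(890/9) = 14668.5185.

14668.52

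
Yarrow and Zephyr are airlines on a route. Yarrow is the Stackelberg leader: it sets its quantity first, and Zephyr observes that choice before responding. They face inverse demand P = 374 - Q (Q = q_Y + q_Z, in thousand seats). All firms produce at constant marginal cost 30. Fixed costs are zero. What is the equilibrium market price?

116

Solve by backward induction. Given q_Y, the follower Zephyr maximises π_Z = (374 - q_Y - q_Z)q_Z - 30q_Z.
∂π_Z/∂q_Z = 344 - q_Y - 2q_Z = 0 gives the reaction function q_Z = (344 - q_Y)/2.
The leader anticipates this reaction. Substituting into P = 374 - Q gives P = 202 - (1/2)q_Y, so π_Y = (202 - (1/2)q_Y)q_Y - 30q_Y.
Leader FOC: 172 - q_Y = 0, so q_Y = 172.
Then q_Z = (344 - 172)/2 = 86.
Total output Q = 258, so price P = 374 - 258 = 116.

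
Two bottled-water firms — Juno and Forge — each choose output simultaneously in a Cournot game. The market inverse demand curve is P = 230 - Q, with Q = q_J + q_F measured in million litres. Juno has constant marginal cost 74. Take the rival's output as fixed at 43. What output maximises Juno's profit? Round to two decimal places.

56.50

With the rival's output fixed at 43, Juno's profit is π_J = (230 - 43 - q_J)q_J - (74q_J) = (187 - q_J)q_J - (74q_J).
∂π_J/∂q_J = 113 - 2q_J = 0, so q_J = 113/2.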